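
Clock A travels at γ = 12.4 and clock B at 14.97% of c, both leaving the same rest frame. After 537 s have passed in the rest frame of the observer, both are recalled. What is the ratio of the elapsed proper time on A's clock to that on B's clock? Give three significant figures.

A: γ = 12.4. B: β = 0.1497; γ = 1/√(1 − 0.1497²) = 1/√0.9776 = 1.011.
τ_A/τ_B = γ_B/γ_A = 1.011/12.40 = 0.08156, so τ_A/τ_B = 0.08156.

τ_A/τ_B = 0.0816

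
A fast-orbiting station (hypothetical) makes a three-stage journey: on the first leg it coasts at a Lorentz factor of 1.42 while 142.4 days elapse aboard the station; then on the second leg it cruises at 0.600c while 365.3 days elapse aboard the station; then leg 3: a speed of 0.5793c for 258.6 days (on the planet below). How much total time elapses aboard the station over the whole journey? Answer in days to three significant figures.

Leg 1: 142.4 days is already measured aboard the station.
Leg 2: 365.3 days is already measured aboard the station.
Leg 3: γ = 1/√(1 − 0.5793²) = 1/√0.6644 = 1.227; τ_3 = 258.6/1.227 = 210.8 days.
Total: 142.4 + 365.3 + 210.8 days.

τ = 718 days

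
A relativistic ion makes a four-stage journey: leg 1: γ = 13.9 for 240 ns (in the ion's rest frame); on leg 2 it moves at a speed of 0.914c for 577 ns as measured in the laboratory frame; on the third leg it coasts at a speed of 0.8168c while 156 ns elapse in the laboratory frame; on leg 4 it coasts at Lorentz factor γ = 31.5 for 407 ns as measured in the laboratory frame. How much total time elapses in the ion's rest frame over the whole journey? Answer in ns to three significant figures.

Leg 1: 240 ns is already measured in the ion's rest frame.
Leg 2: γ = 1/√(1 − 0.914²) = 1/√0.1646 = 2.465; τ_2 = 577/2.465 = 234.1 ns.
Leg 3: γ = 1/√(1 − 0.8168²) = 1/√0.3328 = 1.733; τ_3 = 156/1.733 = 90.00 ns.
Leg 4: γ = 31.5; τ_4 = 407/31.50 = 12.92 ns.
Total: 240.0 + 234.1 + 90.00 + 12.92 ns.

τ = 577 ns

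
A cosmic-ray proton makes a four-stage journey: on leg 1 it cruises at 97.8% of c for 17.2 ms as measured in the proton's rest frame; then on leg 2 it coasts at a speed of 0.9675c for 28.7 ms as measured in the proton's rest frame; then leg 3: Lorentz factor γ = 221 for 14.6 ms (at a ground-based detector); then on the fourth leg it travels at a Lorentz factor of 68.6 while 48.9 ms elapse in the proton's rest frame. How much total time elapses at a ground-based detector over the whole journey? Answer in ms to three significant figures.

Leg 1: β = 0.978; γ = 1/√(1 − 0.978²) = 1/√0.04352 = 4.794; Δt_1 = 4.794 × 17.2 = 82.45 ms.
Leg 2: γ = 1/√(1 − 0.9675²) = 1/√0.06394 = 3.955; Δt_2 = 3.955 × 28.7 = 113.5 ms.
Leg 3: 14.6 ms is already measured at a ground-based detector.
Leg 4: γ = 68.6; Δt_4 = 68.60 × 48.9 = 3355 ms.
Total: 82.45 + 113.5 + 14.60 + 3355 ms.

Δt = 3570 ms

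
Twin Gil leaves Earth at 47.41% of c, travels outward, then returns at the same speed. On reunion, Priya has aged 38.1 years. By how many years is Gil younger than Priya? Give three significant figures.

β = 0.4741; γ = 1/√(1 − 0.4741²) = 1/√0.7752 = 1.136
Gil's elapsed proper time: τ = 38.1/1.136 = 33.55 years.
Age gap = Δt − τ = 38.1 − 33.55 years.

Δt − τ = 4.55 years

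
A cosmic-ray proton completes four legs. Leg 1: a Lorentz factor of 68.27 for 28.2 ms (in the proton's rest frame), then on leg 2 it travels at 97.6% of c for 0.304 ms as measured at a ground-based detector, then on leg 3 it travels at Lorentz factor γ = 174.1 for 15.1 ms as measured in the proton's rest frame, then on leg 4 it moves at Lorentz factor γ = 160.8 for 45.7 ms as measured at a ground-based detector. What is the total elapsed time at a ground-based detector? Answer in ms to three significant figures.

Δt = 4600 ms

Leg 1: γ = 68.27; Δt_1 = 68.27 × 28.2 = 1925 ms.
Leg 2: 0.304 ms is already measured at a ground-based detector.
Leg 3: γ = 174.1; Δt_3 = 174.1 × 15.1 = 2629 ms.
Leg 4: 45.7 ms is already measured at a ground-based detector.
Total: 1925 + 0.3040 + 2629 + 45.70 ms.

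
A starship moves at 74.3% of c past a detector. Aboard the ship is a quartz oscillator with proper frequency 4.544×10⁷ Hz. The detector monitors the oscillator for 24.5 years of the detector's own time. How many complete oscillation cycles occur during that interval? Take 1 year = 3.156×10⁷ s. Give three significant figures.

N = 2.35×10¹⁶

β = 0.743; γ = 1/√(1 − 0.743²) = 1/√0.4480 = 1.494
During 24.5 years of lab time, the oscillator's proper time advances by τ = Δt/γ = 24.5/1.494 = 16.40 years = 5.175×10⁸ s.
N = f × τ = 4.544×10⁷ × 5.175×10⁸ = 2.352×10¹⁶.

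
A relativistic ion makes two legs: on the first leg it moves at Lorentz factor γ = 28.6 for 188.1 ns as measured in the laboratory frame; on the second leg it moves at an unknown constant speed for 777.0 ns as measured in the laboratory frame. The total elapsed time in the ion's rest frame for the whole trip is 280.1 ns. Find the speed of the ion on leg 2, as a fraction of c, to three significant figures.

β = 0.936

Leg 1: γ = 28.6; τ_1 = 188.1/28.60 = 6.577 ns.
Leg 2: speed unknown; τ_2 = 777.0/γ_2.
Total proper time: 6.577 + τ_2 = 280.1, so τ_2 = 280.1 − 6.577 = 273.5 ns.
γ_2 = 777.0/273.5 = 2.841; β = √(1 − 1/γ²) = √0.8761.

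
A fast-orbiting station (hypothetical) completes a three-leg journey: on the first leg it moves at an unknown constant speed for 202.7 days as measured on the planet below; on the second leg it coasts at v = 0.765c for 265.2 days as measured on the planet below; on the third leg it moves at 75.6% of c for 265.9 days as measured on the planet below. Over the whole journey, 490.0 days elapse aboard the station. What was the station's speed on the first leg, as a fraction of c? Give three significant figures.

β = 0.698

Leg 1: speed unknown; τ_1 = 202.7/γ_1.
Leg 2: γ = 1/√(1 − 0.765²) = 1/√0.4148 = 1.553; τ_2 = 265.2/1.553 = 170.8 days.
Leg 3: β = 0.756; γ = 1/√(1 − 0.756²) = 1/√0.4285 = 1.528; τ_3 = 265.9/1.528 = 174.1 days.
Total proper time: τ_1 + 170.8 + 174.1 = 490.0, so τ_1 = 490.0 − 344.8 = 145.2 days.
γ_1 = 202.7/145.2 = 1.396; β = √(1 − 1/γ²) = √0.4872.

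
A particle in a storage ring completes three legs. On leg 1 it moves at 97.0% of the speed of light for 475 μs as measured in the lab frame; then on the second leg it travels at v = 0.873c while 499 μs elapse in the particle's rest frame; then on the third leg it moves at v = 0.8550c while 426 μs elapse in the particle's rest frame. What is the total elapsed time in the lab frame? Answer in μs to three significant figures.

Δt = 2320 μs

Leg 1: 475 μs is already measured in the lab frame.
Leg 2: γ = 1/√(1 − 0.873²) = 1/√0.2379 = 2.050; Δt_2 = 2.050 × 499 = 1023 μs.
Leg 3: γ = 1/√(1 − 0.8550²) = 1/√0.2690 = 1.928; Δt_3 = 1.928 × 426 = 821.4 μs.
Total: 475.0 + 1023 + 821.4 μs.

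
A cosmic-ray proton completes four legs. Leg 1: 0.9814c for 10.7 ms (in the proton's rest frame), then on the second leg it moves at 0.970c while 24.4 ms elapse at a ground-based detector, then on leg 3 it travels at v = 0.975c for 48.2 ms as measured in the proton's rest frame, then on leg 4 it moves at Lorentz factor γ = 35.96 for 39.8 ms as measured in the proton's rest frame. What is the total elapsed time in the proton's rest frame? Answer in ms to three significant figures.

τ = 105 ms

Leg 1: 10.7 ms is already measured in the proton's rest frame.
Leg 2: γ = 1/√(1 − 0.970²) = 1/√0.05910 = 4.113; τ_2 = 24.4/4.113 = 5.932 ms.
Leg 3: 48.2 ms is already measured in the proton's rest frame.
Leg 4: 39.8 ms is already measured in the proton's rest frame.
Total: 10.70 + 5.932 + 48.20 + 39.80 ms.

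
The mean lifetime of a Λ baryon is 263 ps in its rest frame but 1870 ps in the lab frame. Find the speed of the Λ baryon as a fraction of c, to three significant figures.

γ = Δt/τ₀ = 1870/263 = 7.110
β = √(1 − 1/γ²) = √(1 − 0.01978) = √0.9802

β = 0.990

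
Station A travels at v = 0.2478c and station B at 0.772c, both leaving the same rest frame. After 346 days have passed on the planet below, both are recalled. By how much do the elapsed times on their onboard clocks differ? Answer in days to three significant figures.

|τ_A − τ_B| = 115 days

A: γ = 1/√(1 − 0.2478²) = 1/√0.9386 = 1.032; τ_A = 346/1.032 = 335.2 days.
B: γ = 1/√(1 − 0.772²) = 1/√0.4040 = 1.573; τ_B = 346/1.573 = 219.9 days.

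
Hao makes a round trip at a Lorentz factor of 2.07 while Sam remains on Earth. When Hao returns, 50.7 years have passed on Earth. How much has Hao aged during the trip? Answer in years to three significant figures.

γ = 2.07
Hao's clock measures proper time along the trip: τ = Δt/γ = 50.7/2.070 years.

τ = 24.5 years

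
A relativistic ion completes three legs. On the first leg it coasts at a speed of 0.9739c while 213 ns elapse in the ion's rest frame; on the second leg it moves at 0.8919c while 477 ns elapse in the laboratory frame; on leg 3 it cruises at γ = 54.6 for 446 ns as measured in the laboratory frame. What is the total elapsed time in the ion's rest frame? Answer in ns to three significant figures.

Leg 1: 213 ns is already measured in the ion's rest frame.
Leg 2: γ = 1/√(1 − 0.8919²) = 1/√0.2045 = 2.211; τ_2 = 477/2.211 = 215.7 ns.
Leg 3: γ = 54.6; τ_3 = 446/54.60 = 8.168 ns.
Total: 213.0 + 215.7 + 8.168 ns.

τ = 437 ns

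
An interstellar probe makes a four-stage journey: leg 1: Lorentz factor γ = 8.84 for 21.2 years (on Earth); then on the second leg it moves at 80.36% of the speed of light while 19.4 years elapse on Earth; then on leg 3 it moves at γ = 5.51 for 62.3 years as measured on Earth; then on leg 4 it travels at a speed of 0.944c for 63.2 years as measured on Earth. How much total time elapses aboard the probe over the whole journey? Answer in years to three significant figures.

Leg 1: γ = 8.84; τ_1 = 21.2/8.840 = 2.398 years.
Leg 2: β = 0.8036; γ = 1/√(1 − 0.8036²) = 1/√0.3542 = 1.680; τ_2 = 19.4/1.680 = 11.55 years.
Leg 3: γ = 5.51; τ_3 = 62.3/5.510 = 11.31 years.
Leg 4: γ = 1/√(1 − 0.944²) = 1/√0.1089 = 3.031; τ_4 = 63.2/3.031 = 20.85 years.
Total: 2.398 + 11.55 + 11.31 + 20.85 years.

τ = 46.1 years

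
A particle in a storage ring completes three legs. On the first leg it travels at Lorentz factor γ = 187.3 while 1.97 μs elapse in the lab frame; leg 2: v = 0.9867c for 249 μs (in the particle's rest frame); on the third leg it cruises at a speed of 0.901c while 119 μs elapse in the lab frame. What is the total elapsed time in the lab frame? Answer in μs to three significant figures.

Leg 1: 1.97 μs is already measured in the lab frame.
Leg 2: γ = 1/√(1 − 0.9867²) = 1/√0.02642 = 6.152; Δt_2 = 6.152 × 249 = 1532 μs.
Leg 3: 119 μs is already measured in the lab frame.
Total: 1.970 + 1532 + 119.0 μs.

Δt = 1650 μs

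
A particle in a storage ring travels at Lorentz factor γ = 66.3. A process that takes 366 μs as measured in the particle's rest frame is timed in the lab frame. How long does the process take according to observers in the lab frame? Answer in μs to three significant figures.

Δt = 2.43×10⁴ μs

γ = 66.3
The interval measured in the particle's rest frame is the proper time (both events occur at the same place in that frame); the lab-frame interval is Δt = γτ = 66.30 × 366 μs.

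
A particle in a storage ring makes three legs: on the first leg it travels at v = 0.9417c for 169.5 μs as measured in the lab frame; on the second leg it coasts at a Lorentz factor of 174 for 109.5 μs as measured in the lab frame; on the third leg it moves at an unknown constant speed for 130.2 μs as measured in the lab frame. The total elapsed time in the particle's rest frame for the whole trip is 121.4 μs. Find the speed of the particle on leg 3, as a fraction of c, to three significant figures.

β = 0.872

Leg 1: γ = 1/√(1 − 0.9417²) = 1/√0.1132 = 2.972; τ_1 = 169.5/2.972 = 57.03 μs.
Leg 2: γ = 174; τ_2 = 109.5/174.0 = 0.6293 μs.
Leg 3: speed unknown; τ_3 = 130.2/γ_3.
Total proper time: 57.03 + 0.6293 + τ_3 = 121.4, so τ_3 = 121.4 − 57.66 = 63.74 μs.
γ_3 = 130.2/63.74 = 2.043; β = √(1 − 1/γ²) = √0.7603.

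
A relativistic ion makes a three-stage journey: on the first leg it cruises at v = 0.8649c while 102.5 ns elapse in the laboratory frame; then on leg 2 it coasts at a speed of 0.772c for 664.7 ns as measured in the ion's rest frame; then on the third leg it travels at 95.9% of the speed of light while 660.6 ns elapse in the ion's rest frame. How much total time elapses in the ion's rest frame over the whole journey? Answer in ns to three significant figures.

τ = 1380 ns

Leg 1: γ = 1/√(1 − 0.8649²) = 1/√0.2519 = 1.992; τ_1 = 102.5/1.992 = 51.45 ns.
Leg 2: 664.7 ns is already measured in the ion's rest frame.
Leg 3: 660.6 ns is already measured in the ion's rest frame.
Total: 51.45 + 664.7 + 660.6 ns.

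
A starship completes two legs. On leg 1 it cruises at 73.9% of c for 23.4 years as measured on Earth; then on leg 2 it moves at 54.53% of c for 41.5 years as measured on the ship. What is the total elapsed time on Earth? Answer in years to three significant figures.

Δt = 72.9 years

Leg 1: 23.4 years is already measured on Earth.
Leg 2: β = 0.5453; γ = 1/√(1 − 0.5453²) = 1/√0.7026 = 1.193; Δt_2 = 1.193 × 41.5 = 49.51 years.
Total: 23.40 + 49.51 years.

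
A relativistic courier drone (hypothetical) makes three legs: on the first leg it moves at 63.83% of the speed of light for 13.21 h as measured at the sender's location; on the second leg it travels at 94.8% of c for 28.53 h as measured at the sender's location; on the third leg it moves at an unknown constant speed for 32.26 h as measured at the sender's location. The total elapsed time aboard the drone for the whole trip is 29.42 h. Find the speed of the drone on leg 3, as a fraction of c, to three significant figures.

Leg 1: β = 0.6383; γ = 1/√(1 − 0.6383²) = 1/√0.5926 = 1.299; τ_1 = 13.21/1.299 = 10.17 h.
Leg 2: β = 0.948; γ = 1/√(1 − 0.948²) = 1/√0.1013 = 3.142; τ_2 = 28.53/3.142 = 9.080 h.
Leg 3: speed unknown; τ_3 = 32.26/γ_3.
Total proper time: 10.17 + 9.080 + τ_3 = 29.42, so τ_3 = 29.42 − 19.25 = 10.17 h.
γ_3 = 32.26/10.17 = 3.172; β = √(1 − 1/γ²) = √0.9006.

β = 0.949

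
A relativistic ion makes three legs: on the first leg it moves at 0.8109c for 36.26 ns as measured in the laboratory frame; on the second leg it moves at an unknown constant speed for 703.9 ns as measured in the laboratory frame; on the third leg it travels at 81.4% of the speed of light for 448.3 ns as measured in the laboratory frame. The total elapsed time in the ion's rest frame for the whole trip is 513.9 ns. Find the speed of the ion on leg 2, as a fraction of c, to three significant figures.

β = 0.944

Leg 1: γ = 1/√(1 − 0.8109²) = 1/√0.3424 = 1.709; τ_1 = 36.26/1.709 = 21.22 ns.
Leg 2: speed unknown; τ_2 = 703.9/γ_2.
Leg 3: β = 0.814; γ = 1/√(1 − 0.814²) = 1/√0.3374 = 1.722; τ_3 = 448.3/1.722 = 260.4 ns.
Total proper time: 21.22 + τ_2 + 260.4 = 513.9, so τ_2 = 513.9 − 281.6 = 232.3 ns.
γ_2 = 703.9/232.3 = 3.030; β = √(1 − 1/γ²) = √0.8911.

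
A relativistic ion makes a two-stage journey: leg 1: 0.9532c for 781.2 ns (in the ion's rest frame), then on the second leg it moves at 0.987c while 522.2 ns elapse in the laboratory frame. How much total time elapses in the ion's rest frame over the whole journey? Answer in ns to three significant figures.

τ = 865 ns

Leg 1: 781.2 ns is already measured in the ion's rest frame.
Leg 2: γ = 1/√(1 − 0.987²) = 1/√0.02583 = 6.222; τ_2 = 522.2/6.222 = 83.93 ns.
Total: 781.2 + 83.93 ns.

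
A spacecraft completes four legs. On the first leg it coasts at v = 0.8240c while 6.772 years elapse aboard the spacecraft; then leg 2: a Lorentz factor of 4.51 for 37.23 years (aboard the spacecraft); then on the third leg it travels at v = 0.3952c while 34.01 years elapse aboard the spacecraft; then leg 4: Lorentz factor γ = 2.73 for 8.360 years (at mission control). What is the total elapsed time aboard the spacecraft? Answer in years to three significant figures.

Leg 1: 6.772 years is already measured aboard the spacecraft.
Leg 2: 37.23 years is already measured aboard the spacecraft.
Leg 3: 34.01 years is already measured aboard the spacecraft.
Leg 4: γ = 2.73; τ_4 = 8.360/2.730 = 3.062 years.
Total: 6.772 + 37.23 + 34.01 + 3.062 years.

τ = 81.1 years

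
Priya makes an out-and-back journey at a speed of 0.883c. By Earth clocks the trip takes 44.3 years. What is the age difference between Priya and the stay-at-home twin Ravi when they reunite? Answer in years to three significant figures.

Δt − τ = 23.5 years

γ = 1/√(1 − 0.883²) = 1/√0.2203 = 2.131
Priya's elapsed proper time: τ = 44.3/2.131 = 20.79 years.
Age gap = Δt − τ = 44.3 − 20.79 years.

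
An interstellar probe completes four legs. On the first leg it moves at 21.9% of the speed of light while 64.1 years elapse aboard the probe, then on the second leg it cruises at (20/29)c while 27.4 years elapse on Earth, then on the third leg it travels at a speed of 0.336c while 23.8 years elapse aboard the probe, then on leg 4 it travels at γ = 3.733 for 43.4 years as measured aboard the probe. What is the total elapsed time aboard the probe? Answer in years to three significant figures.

τ = 151 years

Leg 1: 64.1 years is already measured aboard the probe.
Leg 2: γ = 1/√(1 − (20/29)²) = 29/21 ≈ 1.381; τ_2 = 27.4/1.381 = 19.84 years.
Leg 3: 23.8 years is already measured aboard the probe.
Leg 4: 43.4 years is already measured aboard the probe.
Total: 64.10 + 19.84 + 23.80 + 43.40 years.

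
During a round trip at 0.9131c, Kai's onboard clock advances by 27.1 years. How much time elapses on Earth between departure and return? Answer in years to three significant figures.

γ = 1/√(1 − 0.9131²) = 1/√0.1662 = 2.453
Earth-frame duration is the dilated interval: Δt = γτ = 2.453 × 27.1 years.

Δt = 66.5 years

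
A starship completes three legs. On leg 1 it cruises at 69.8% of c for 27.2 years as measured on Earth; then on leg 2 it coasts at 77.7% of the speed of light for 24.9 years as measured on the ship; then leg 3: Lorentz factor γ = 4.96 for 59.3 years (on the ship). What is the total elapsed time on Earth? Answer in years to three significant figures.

Leg 1: 27.2 years is already measured on Earth.
Leg 2: β = 0.777; γ = 1/√(1 − 0.777²) = 1/√0.3963 = 1.589; Δt_2 = 1.589 × 24.9 = 39.56 years.
Leg 3: γ = 4.96; Δt_3 = 4.960 × 59.3 = 294.1 years.
Total: 27.20 + 39.56 + 294.1 years.

Δt = 361 years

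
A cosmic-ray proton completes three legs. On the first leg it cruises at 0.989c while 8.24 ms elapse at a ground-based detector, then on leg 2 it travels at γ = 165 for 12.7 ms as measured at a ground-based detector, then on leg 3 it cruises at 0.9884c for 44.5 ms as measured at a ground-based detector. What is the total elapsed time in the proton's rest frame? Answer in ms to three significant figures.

τ = 8.05 ms

Leg 1: γ = 1/√(1 − 0.989²) = 1/√0.02188 = 6.761; τ_1 = 8.24/6.761 = 1.219 ms.
Leg 2: γ = 165; τ_2 = 12.7/165.0 = 0.07697 ms.
Leg 3: γ = 1/√(1 − 0.9884²) = 1/√0.02307 = 6.584; τ_3 = 44.5/6.584 = 6.758 ms.
Total: 1.219 + 0.07697 + 6.758 ms.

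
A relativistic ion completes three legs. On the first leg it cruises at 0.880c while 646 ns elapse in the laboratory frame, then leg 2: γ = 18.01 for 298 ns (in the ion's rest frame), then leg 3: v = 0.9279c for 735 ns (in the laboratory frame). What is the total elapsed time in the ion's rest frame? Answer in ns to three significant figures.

Leg 1: γ = 1/√(1 − 0.880²) = 1/√0.2256 = 2.105; τ_1 = 646/2.105 = 306.8 ns.
Leg 2: 298 ns is already measured in the ion's rest frame.
Leg 3: γ = 1/√(1 − 0.9279²) = 1/√0.1390 = 2.682; τ_3 = 735/2.682 = 274.0 ns.
Total: 306.8 + 298.0 + 274.0 ns.

τ = 879 ns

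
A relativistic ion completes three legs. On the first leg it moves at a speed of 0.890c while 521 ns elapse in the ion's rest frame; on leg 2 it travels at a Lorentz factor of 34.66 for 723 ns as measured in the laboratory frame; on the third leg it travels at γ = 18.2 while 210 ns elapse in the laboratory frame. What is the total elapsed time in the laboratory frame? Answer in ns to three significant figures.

Δt = 2080 ns

Leg 1: γ = 1/√(1 − 0.890²) = 1/√0.2079 = 2.193; Δt_1 = 2.193 × 521 = 1143 ns.
Leg 2: 723 ns is already measured in the laboratory frame.
Leg 3: 210 ns is already measured in the laboratory frame.
Total: 1143 + 723.0 + 210.0 ns.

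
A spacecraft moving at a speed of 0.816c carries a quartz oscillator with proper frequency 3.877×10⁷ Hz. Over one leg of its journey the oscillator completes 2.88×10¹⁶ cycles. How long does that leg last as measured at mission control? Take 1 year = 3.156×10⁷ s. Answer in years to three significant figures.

Δt = 40.7 years

γ = 1/√(1 − 0.816²) = 1/√0.3341 = 1.730
Proper time for N cycles: τ = N/f = 2.88×10¹⁶/(3.877×10⁷) = 7.428×10⁸ s = 23.54 years.
Lab-frame duration Δt = γτ = 1.730 × 23.54 = 40.72 years.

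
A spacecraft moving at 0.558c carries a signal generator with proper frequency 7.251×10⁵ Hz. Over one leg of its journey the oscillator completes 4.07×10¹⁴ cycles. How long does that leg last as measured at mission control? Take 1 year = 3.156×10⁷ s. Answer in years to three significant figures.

Δt = 21.4 years

γ = 1/√(1 − 0.558²) = 1/√0.6886 = 1.205
Proper time for N cycles: τ = N/f = 4.07×10¹⁴/(7.251×10⁵) = 5.613×10⁸ s = 17.79 years.
Lab-frame duration Δt = γτ = 1.205 × 17.79 = 21.43 years.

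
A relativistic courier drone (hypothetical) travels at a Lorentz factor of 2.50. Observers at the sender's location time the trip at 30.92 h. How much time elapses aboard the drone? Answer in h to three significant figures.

τ = 12.4 h

γ = 2.50
The interval measured at the sender's location is the dilated one; the clock aboard the drone measures the proper time τ = Δt/γ = 30.92/2.500 h.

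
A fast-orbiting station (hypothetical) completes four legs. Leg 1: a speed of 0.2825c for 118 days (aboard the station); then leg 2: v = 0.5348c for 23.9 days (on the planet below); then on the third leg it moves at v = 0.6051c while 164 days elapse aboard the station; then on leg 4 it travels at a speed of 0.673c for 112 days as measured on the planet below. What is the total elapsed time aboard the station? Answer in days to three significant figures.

Leg 1: 118 days is already measured aboard the station.
Leg 2: γ = 1/√(1 − 0.5348²) = 1/√0.7140 = 1.183; τ_2 = 23.9/1.183 = 20.19 days.
Leg 3: 164 days is already measured aboard the station.
Leg 4: γ = 1/√(1 − 0.673²) = 1/√0.5471 = 1.352; τ_4 = 112/1.352 = 82.84 days.
Total: 118.0 + 20.19 + 164.0 + 82.84 days.

τ = 385 days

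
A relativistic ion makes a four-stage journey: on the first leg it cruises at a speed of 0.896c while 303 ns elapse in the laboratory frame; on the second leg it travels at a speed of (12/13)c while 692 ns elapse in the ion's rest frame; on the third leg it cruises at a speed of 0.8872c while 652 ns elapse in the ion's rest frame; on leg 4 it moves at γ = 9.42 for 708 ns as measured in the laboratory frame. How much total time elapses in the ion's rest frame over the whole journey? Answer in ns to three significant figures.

Leg 1: γ = 1/√(1 − 0.896²) = 1/√0.1972 = 2.252; τ_1 = 303/2.252 = 134.5 ns.
Leg 2: 692 ns is already measured in the ion's rest frame.
Leg 3: 652 ns is already measured in the ion's rest frame.
Leg 4: γ = 9.42; τ_4 = 708/9.420 = 75.16 ns.
Total: 134.5 + 692.0 + 652.0 + 75.16 ns.

τ = 1550 ns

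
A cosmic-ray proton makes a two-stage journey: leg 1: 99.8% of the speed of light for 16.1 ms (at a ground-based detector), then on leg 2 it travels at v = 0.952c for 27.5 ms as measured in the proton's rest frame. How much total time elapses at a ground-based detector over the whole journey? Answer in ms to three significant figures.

Leg 1: 16.1 ms is already measured at a ground-based detector.
Leg 2: γ = 1/√(1 − 0.952²) = 1/√0.09370 = 3.267; Δt_2 = 3.267 × 27.5 = 89.84 ms.
Total: 16.10 + 89.84 ms.

Δt = 106 ms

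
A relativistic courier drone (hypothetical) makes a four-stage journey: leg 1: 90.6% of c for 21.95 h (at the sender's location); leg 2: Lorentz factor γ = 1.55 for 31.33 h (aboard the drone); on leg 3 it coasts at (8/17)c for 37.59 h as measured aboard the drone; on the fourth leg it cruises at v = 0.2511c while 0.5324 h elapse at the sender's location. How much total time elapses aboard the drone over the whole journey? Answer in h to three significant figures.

τ = 78.7 h

Leg 1: β = 0.906; γ = 1/√(1 − 0.906²) = 1/√0.1792 = 2.363; τ_1 = 21.95/2.363 = 9.291 h.
Leg 2: 31.33 h is already measured aboard the drone.
Leg 3: 37.59 h is already measured aboard the drone.
Leg 4: γ = 1/√(1 − 0.2511²) = 1/√0.9369 = 1.033; τ_4 = 0.5324/1.033 = 0.5153 h.
Total: 9.291 + 31.33 + 37.59 + 0.5153 h.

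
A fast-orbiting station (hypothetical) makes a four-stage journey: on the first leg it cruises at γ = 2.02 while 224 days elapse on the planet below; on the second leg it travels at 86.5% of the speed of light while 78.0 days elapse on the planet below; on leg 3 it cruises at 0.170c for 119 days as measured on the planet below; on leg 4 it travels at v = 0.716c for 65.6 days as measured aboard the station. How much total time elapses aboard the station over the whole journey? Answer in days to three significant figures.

Leg 1: γ = 2.02; τ_1 = 224/2.020 = 110.9 days.
Leg 2: β = 0.865; γ = 1/√(1 − 0.865²) = 1/√0.2518 = 1.993; τ_2 = 78.0/1.993 = 39.14 days.
Leg 3: γ = 1/√(1 − 0.170²) = 1/√0.9711 = 1.015; τ_3 = 119/1.015 = 117.3 days.
Leg 4: 65.6 days is already measured aboard the station.
Total: 110.9 + 39.14 + 117.3 + 65.60 days.

τ = 333 days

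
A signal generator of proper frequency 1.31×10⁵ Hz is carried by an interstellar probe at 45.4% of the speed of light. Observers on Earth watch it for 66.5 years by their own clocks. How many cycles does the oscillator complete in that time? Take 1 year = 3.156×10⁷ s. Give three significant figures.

N = 2.45×10¹⁴

β = 0.454; γ = 1/√(1 − 0.454²) = 1/√0.7939 = 1.122
During 66.5 years of lab time, the oscillator's proper time advances by τ = Δt/γ = 66.5/1.122 = 59.25 years = 1.870×10⁹ s.
N = f × τ = 1.31×10⁵ × 1.870×10⁹ = 2.450×10¹⁴.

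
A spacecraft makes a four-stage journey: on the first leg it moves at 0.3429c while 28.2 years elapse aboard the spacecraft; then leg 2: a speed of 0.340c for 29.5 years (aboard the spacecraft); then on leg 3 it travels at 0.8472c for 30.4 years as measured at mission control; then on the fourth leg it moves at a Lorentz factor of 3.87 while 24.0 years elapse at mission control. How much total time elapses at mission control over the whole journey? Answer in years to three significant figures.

Leg 1: γ = 1/√(1 − 0.3429²) = 1/√0.8824 = 1.065; Δt_1 = 1.065 × 28.2 = 30.02 years.
Leg 2: γ = 1/√(1 − 0.340²) = 1/√0.8844 = 1.063; Δt_2 = 1.063 × 29.5 = 31.37 years.
Leg 3: 30.4 years is already measured at mission control.
Leg 4: 24.0 years is already measured at mission control.
Total: 30.02 + 31.37 + 30.40 + 24.00 years.

Δt = 116 years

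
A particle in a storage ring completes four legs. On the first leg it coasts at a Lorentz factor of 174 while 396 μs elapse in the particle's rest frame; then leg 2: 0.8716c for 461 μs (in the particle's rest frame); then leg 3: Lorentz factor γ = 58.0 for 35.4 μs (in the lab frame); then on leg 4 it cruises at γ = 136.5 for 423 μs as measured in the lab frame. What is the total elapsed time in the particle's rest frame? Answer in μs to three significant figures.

τ = 861 μs

Leg 1: 396 μs is already measured in the particle's rest frame.
Leg 2: 461 μs is already measured in the particle's rest frame.
Leg 3: γ = 58.0; τ_3 = 35.4/58.00 = 0.6103 μs.
Leg 4: γ = 136.5; τ_4 = 423/136.5 = 3.099 μs.
Total: 396.0 + 461.0 + 0.6103 + 3.099 μs.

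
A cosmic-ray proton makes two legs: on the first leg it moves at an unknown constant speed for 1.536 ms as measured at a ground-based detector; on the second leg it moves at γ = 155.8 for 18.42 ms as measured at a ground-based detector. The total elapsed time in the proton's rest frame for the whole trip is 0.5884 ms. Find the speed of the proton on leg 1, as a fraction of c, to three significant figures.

Leg 1: speed unknown; τ_1 = 1.536/γ_1.
Leg 2: γ = 155.8; τ_2 = 18.42/155.8 = 0.1182 ms.
Total proper time: τ_1 + 0.1182 = 0.5884, so τ_1 = 0.5884 − 0.1182 = 0.4702 ms.
γ_1 = 1.536/0.4702 = 3.267; β = √(1 − 1/γ²) = √0.9063.

β = 0.952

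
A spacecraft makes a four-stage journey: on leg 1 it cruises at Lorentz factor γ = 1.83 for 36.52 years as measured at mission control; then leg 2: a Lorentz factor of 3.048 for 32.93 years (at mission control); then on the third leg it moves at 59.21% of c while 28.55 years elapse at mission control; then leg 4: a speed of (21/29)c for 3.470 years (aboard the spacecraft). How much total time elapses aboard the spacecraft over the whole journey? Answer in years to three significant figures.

Leg 1: γ = 1.83; τ_1 = 36.52/1.830 = 19.96 years.
Leg 2: γ = 3.048; τ_2 = 32.93/3.048 = 10.80 years.
Leg 3: β = 0.5921; γ = 1/√(1 − 0.5921²) = 1/√0.6494 = 1.241; τ_3 = 28.55/1.241 = 23.01 years.
Leg 4: 3.470 years is already measured aboard the spacecraft.
Total: 19.96 + 10.80 + 23.01 + 3.470 years.

τ = 57.2 years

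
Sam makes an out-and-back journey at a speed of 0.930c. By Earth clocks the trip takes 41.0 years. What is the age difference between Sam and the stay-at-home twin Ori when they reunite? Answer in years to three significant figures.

Δt − τ = 25.9 years

γ = 1/√(1 − 0.930²) = 1/√0.1351 = 2.721
Sam's elapsed proper time: τ = 41.0/2.721 = 15.07 years.
Age gap = Δt − τ = 41.0 − 15.07 years.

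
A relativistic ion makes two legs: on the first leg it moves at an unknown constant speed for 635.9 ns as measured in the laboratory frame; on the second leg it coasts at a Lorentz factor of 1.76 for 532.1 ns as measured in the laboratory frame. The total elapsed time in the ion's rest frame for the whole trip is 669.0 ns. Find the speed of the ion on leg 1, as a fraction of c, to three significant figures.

Leg 1: speed unknown; τ_1 = 635.9/γ_1.
Leg 2: γ = 1.76; τ_2 = 532.1/1.760 = 302.3 ns.
Total proper time: τ_1 + 302.3 = 669.0, so τ_1 = 669.0 − 302.3 = 366.7 ns.
γ_1 = 635.9/366.7 = 1.734; β = √(1 − 1/γ²) = √0.6675.

β = 0.817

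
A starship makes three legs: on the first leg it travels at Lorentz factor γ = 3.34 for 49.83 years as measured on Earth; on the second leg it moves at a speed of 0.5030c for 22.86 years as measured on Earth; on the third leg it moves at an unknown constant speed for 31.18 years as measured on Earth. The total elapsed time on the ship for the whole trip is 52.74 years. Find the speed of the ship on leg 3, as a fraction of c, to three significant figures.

β = 0.815

Leg 1: γ = 3.34; τ_1 = 49.83/3.340 = 14.92 years.
Leg 2: γ = 1/√(1 − 0.5030²) = 1/√0.7470 = 1.157; τ_2 = 22.86/1.157 = 19.76 years.
Leg 3: speed unknown; τ_3 = 31.18/γ_3.
Total proper time: 14.92 + 19.76 + τ_3 = 52.74, so τ_3 = 52.74 − 34.68 = 18.06 years.
γ_3 = 31.18/18.06 = 1.726; β = √(1 − 1/γ²) = √0.6644.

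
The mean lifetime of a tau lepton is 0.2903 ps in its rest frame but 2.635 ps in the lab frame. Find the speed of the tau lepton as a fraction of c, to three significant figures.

β = 0.994

γ = Δt/τ₀ = 2.635/0.2903 = 9.077
β = √(1 − 1/γ²) = √(1 − 0.01214) = √0.9879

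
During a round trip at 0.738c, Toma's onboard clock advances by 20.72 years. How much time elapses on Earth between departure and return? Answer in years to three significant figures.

Δt = 30.7 years

γ = 1/√(1 − 0.738²) = 1/√0.4554 = 1.482
Earth-frame duration is the dilated interval: Δt = γτ = 1.482 × 20.72 years.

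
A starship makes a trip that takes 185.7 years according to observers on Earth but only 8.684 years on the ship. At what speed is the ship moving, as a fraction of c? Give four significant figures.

The proper time is measured on the ship (both events occur at the ship's location); Δt is measured on Earth. γ = Δt/τ = 185.7/8.684 = 21.38.
β = √(1 − 1/γ²) = √(1 − 0.002187) = √0.9978

β = 0.9989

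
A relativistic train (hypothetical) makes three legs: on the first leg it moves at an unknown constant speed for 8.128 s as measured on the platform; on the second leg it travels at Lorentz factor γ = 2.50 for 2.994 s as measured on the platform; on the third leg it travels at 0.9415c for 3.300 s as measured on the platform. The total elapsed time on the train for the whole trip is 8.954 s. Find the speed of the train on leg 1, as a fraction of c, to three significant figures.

β = 0.576

Leg 1: speed unknown; τ_1 = 8.128/γ_1.
Leg 2: γ = 2.50; τ_2 = 2.994/2.500 = 1.198 s.
Leg 3: γ = 1/√(1 − 0.9415²) = 1/√0.1136 = 2.967; τ_3 = 3.300/2.967 = 1.112 s.
Total proper time: τ_1 + 1.198 + 1.112 = 8.954, so τ_1 = 8.954 − 2.310 = 6.644 s.
γ_1 = 8.128/6.644 = 1.223; β = √(1 − 1/γ²) = √0.3318.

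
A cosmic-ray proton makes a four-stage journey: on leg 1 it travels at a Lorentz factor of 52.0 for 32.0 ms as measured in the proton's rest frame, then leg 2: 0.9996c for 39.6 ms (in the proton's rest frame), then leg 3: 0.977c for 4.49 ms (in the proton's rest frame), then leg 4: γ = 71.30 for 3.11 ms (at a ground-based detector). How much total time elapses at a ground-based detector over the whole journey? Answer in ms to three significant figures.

Leg 1: γ = 52.0; Δt_1 = 52.00 × 32.0 = 1664 ms.
Leg 2: γ = 1/√(1 − 0.9996²) = 1/√7.998×10⁻⁴ = 35.36; Δt_2 = 35.36 × 39.6 = 1400 ms.
Leg 3: γ = 1/√(1 − 0.977²) = 1/√0.04547 = 4.690; Δt_3 = 4.690 × 4.49 = 21.06 ms.
Leg 4: 3.11 ms is already measured at a ground-based detector.
Total: 1664 + 1400 + 21.06 + 3.110 ms.

Δt = 3090 ms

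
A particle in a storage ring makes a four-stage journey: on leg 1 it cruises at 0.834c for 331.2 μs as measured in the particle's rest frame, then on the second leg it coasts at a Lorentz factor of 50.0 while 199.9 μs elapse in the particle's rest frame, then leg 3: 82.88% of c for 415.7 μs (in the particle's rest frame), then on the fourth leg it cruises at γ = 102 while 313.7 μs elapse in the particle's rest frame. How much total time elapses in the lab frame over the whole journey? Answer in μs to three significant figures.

Δt = 4.33×10⁴ μs

Leg 1: γ = 1/√(1 − 0.834²) = 1/√0.3044 = 1.812; Δt_1 = 1.812 × 331.2 = 600.3 μs.
Leg 2: γ = 50.0; Δt_2 = 50.00 × 199.9 = 9995 μs.
Leg 3: β = 0.8288; γ = 1/√(1 − 0.8288²) = 1/√0.3131 = 1.787; Δt_3 = 1.787 × 415.7 = 742.9 μs.
Leg 4: γ = 102; Δt_4 = 102.0 × 313.7 = 3.200×10⁴ μs.
Total: 600.3 + 9995 + 742.9 + 3.200×10⁴ μs.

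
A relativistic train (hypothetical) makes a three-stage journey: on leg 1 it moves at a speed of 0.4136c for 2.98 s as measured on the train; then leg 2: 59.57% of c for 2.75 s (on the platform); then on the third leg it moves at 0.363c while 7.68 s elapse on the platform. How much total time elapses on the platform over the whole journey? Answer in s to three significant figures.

Leg 1: γ = 1/√(1 − 0.4136²) = 1/√0.8289 = 1.098; Δt_1 = 1.098 × 2.98 = 3.273 s.
Leg 2: 2.75 s is already measured on the platform.
Leg 3: 7.68 s is already measured on the platform.
Total: 3.273 + 2.750 + 7.680 s.

Δt = 13.7 s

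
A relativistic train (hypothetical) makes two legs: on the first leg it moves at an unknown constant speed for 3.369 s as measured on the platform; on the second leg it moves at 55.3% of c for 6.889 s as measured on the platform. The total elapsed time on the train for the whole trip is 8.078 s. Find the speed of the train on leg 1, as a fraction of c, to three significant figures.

β = 0.720

Leg 1: speed unknown; τ_1 = 3.369/γ_1.
Leg 2: β = 0.553; γ = 1/√(1 − 0.553²) = 1/√0.6942 = 1.200; τ_2 = 6.889/1.200 = 5.740 s.
Total proper time: τ_1 + 5.740 = 8.078, so τ_1 = 8.078 − 5.740 = 2.338 s.
γ_1 = 3.369/2.338 = 1.441; β = √(1 − 1/γ²) = √0.5183.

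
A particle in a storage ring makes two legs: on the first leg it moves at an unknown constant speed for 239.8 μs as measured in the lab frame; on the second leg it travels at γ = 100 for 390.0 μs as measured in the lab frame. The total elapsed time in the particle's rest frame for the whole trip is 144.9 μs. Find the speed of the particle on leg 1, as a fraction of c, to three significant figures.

β = 0.809

Leg 1: speed unknown; τ_1 = 239.8/γ_1.
Leg 2: γ = 100; τ_2 = 390.0/100.0 = 3.900 μs.
Total proper time: τ_1 + 3.900 = 144.9, so τ_1 = 144.9 − 3.900 = 141.0 μs.
γ_1 = 239.8/141.0 = 1.701; β = √(1 − 1/γ²) = √0.6543.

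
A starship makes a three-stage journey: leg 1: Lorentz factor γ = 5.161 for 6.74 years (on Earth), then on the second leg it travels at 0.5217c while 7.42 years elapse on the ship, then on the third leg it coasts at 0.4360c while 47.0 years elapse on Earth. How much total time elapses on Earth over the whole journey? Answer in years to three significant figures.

Δt = 62.4 years

Leg 1: 6.74 years is already measured on Earth.
Leg 2: γ = 1/√(1 − 0.5217²) = 1/√0.7278 = 1.172; Δt_2 = 1.172 × 7.42 = 8.697 years.
Leg 3: 47.0 years is already measured on Earth.
Total: 6.740 + 8.697 + 47.00 years.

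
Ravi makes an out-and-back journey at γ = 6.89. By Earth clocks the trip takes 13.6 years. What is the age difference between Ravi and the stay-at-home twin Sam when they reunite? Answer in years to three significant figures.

Δt − τ = 11.6 years

γ = 6.89
Ravi's elapsed proper time: τ = 13.6/6.890 = 1.974 years.
Age gap = Δt − τ = 13.6 − 1.974 years.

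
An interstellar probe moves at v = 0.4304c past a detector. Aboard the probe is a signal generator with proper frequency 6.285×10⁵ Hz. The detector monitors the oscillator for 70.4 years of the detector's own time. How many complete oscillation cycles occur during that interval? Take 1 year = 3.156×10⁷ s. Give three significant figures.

N = 1.26×10¹⁵

γ = 1/√(1 − 0.4304²) = 1/√0.8148 = 1.108
During 70.4 years of lab time, the oscillator's proper time advances by τ = Δt/γ = 70.4/1.108 = 63.55 years = 2.006×10⁹ s.
N = f × τ = 6.285×10⁵ × 2.006×10⁹ = 1.260×10¹⁵.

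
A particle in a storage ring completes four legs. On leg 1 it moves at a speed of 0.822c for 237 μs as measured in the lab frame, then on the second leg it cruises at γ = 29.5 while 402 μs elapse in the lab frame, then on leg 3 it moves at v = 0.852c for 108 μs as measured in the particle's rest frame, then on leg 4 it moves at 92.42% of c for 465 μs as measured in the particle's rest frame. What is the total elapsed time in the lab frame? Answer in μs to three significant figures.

Leg 1: 237 μs is already measured in the lab frame.
Leg 2: 402 μs is already measured in the lab frame.
Leg 3: γ = 1/√(1 − 0.852²) = 1/√0.2741 = 1.910; Δt_3 = 1.910 × 108 = 206.3 μs.
Leg 4: β = 0.9242; γ = 1/√(1 − 0.9242²) = 1/√0.1459 = 2.618; Δt_4 = 2.618 × 465 = 1218 μs.
Total: 237.0 + 402.0 + 206.3 + 1218 μs.

Δt = 2060 μs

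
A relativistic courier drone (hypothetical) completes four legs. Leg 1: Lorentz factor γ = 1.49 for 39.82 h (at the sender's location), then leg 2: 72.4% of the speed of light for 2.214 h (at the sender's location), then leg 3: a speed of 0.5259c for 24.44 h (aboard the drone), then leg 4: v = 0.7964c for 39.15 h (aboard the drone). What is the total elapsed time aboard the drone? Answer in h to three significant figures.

τ = 91.8 h

Leg 1: γ = 1.49; τ_1 = 39.82/1.490 = 26.72 h.
Leg 2: β = 0.724; γ = 1/√(1 − 0.724²) = 1/√0.4758 = 1.450; τ_2 = 2.214/1.450 = 1.527 h.
Leg 3: 24.44 h is already measured aboard the drone.
Leg 4: 39.15 h is already measured aboard the drone.
Total: 26.72 + 1.527 + 24.44 + 39.15 h.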